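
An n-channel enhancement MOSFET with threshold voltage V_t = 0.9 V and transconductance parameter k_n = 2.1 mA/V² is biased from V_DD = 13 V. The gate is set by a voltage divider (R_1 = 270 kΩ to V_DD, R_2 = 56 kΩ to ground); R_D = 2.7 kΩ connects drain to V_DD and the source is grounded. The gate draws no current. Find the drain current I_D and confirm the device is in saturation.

V_G = V_DD·R_2/(R_1+R_2) = 13×56/326 = 2.23 V. With the source grounded, V_GS = V_G = 2.23 V.
Assume saturation: I_D = (k_n/2)(V_GS − V_t)² = (2.1/2)×(2.23 − 0.9)² = 1.05×1.33² = 1.87 mA.
V_DS = V_DD − I_D·R_D = 13 − 1.87×2.7 = 7.96 V.
Saturation requires V_DS ≥ V_GS − V_t = 1.33 V; 7.96 ≥ 1.33 ✓.

I_D ≈ 1.9 mA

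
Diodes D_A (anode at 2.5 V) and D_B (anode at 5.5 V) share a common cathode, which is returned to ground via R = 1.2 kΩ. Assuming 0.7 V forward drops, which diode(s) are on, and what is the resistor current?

Assume both conduct. Then node N would need to be at both 2.5−0.7 = 1.8 V and 5.5−0.7 = 4.8 V, which is impossible.
Assume only D_B conducts: V_N = 5.5 − 0.7 = 4.8 V, so I_R = 4.8/1.2 = 4 mA.
Check D_A: its anode-to-cathode voltage is 2.5 − 4.8 = -2.3 V < 0.7 V, so it is off. The assumption is consistent.

Only D_B conducts; I_R ≈ 4 mA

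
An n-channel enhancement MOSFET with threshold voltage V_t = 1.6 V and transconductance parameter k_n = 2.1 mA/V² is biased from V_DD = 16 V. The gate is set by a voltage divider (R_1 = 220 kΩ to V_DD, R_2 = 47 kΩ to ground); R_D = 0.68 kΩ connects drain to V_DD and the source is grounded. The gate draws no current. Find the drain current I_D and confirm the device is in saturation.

I_D ≈ 1.6 mA

V_G = V_DD·R_2/(R_1+R_2) = 16×47/267 = 2.82 V. With the source grounded, V_GS = V_G = 2.82 V.
Assume saturation: I_D = (k_n/2)(V_GS − V_t)² = (2.1/2)×(2.82 − 1.6)² = 1.05×1.22² = 1.55 mA.
V_DS = V_DD − I_D·R_D = 16 − 1.55×0.68 = 14.9 V.
Saturation requires V_DS ≥ V_GS − V_t = 1.22 V; 14.9 ≥ 1.22 ✓.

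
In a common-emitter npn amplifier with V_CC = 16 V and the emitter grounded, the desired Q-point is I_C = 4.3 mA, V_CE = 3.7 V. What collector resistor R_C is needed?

R_C ≈ 2.9 kΩ

Collector loop: V_CC = I_C·R_C + V_CE.
R_C = (V_CC − V_CE)/I_C = (16 − 3.7)/4.3 = 2.86 kΩ.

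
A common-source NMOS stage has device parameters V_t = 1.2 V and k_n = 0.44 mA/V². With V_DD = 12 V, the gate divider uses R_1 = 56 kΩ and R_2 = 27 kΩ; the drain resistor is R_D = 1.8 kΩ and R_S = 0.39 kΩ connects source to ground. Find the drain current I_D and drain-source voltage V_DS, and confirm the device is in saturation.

I_D ≈ 1.1 mA, V_DS ≈ 9.5 V

V_G = V_DD·R_2/(R_1+R_2) = 12×27/83 = 3.9 V.
Assume saturation: I_D = (k_n/2)(V_GS − V_t)² with V_GS = V_G − I_D·R_S = 3.9 − 0.39·I_D.
Substituting gives 0.0335·I_D² − 1.46·I_D + 1.61 = 0, with roots I_D = 1.13 or 42.6 mA.
The root I_D = 42.6 mA gives V_GS = -12.7 V ≤ V_t, so take I_D = 1.13 mA.
Then V_GS = 3.46 V and V_DS = V_DD − I_D(R_D+R_S) = 12 − 1.13×2.19 = 9.53 V.
Saturation requires V_DS ≥ V_GS − V_t = 2.26 V; 9.53 ≥ 2.26 ✓.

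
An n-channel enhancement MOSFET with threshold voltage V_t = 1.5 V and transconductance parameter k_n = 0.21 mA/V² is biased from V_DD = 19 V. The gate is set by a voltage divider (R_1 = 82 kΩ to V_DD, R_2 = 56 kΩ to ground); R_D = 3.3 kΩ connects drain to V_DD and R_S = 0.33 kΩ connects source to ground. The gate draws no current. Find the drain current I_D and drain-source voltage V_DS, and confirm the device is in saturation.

I_D ≈ 2.9 mA, V_DS ≈ 8.5 V

V_G = V_DD·R_2/(R_1+R_2) = 19×56/138 = 7.71 V.
Assume saturation: I_D = (k_n/2)(V_GS − V_t)² with V_GS = V_G − I_D·R_S = 7.71 − 0.33·I_D.
Substituting gives 0.0114·I_D² − 1.43·I_D + 4.05 = 0, with roots I_D = 2.9 or 122 mA.
The root I_D = 122 mA gives V_GS = -32.6 V ≤ V_t, so take I_D = 2.9 mA.
Then V_GS = 6.75 V and V_DS = V_DD − I_D(R_D+R_S) = 19 − 2.9×3.63 = 8.48 V.
Saturation requires V_DS ≥ V_GS − V_t = 5.25 V; 8.48 ≥ 5.25 ✓.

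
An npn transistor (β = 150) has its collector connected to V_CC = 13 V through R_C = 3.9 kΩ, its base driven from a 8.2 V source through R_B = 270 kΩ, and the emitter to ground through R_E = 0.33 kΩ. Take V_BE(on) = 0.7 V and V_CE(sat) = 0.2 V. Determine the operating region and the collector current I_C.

Assume active: I_B = (8.2 − 0.7)/(270 + 151×0.33) = 0.0234 mA, I_C = β·I_B = 3.52 mA.
Then V_CE = 13 − 3.52×3.9 − 3.54×0.33 = -1.89 V < 0.2 V — the active assumption fails.
Re-solve with V_CE = 0.2 V. KCL at the emitter: V_E/R_E = (V_BB−0.7−V_E)/R_B + (V_CC−0.2−V_E)/R_C, giving V_E = 1.01 V.
I_C = (V_CC − 0.2 − V_E)/R_C = (12.8 − 1.01)/3.9 = 3.02 mA.
Check: I_B = (7.5 − 1.01)/270 = 0.0241 mA, and β·I_B = 3.61 mA > I_C, confirming saturation.

saturation; I_C ≈ 3 mA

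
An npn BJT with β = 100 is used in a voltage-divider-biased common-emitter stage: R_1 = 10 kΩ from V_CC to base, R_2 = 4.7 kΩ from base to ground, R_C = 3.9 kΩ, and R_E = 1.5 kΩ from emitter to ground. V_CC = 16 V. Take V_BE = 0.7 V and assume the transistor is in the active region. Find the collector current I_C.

I_C ≈ 2.9 mA

Thevenize the base divider: V_Th = V_CC·R_2/(R_1+R_2) = 16×4.7/14.7 = 5.12 V, R_Th = R_1‖R_2 = 3.2 kΩ.
Base-emitter loop: V_Th = I_B·R_Th + V_BE + (β+1)I_B·R_E, so I_B = (5.12 − 0.7) / (3.2 + 101×1.5) = 0.0285 mA.
I_C = β·I_B = 100×0.0285 = 2.85 mA, and I_E = (β+1)I_B = 2.88 mA.
V_CE = V_CC − I_C·R_C − I_E·R_E = 16 − 2.85×3.9 − 2.88×1.5 = 0.544 V.
V_CE = 0.544 V > 0.2 V confirms active-region operation.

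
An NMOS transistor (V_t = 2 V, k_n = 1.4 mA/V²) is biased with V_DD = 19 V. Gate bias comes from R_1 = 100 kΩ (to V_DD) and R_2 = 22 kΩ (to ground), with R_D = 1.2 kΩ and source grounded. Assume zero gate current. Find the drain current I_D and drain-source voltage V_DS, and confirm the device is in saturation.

V_G = V_DD·R_2/(R_1+R_2) = 19×22/122 = 3.43 V. With the source grounded, V_GS = V_G = 3.43 V.
Assume saturation: I_D = (k_n/2)(V_GS − V_t)² = (1.4/2)×(3.43 − 2)² = 0.7×1.43² = 1.42 mA.
V_DS = V_DD − I_D·R_D = 19 − 1.42×1.2 = 17.3 V.
Saturation requires V_DS ≥ V_GS − V_t = 1.43 V; 17.3 ≥ 1.43 ✓.

I_D ≈ 1.4 mA, V_DS ≈ 17 V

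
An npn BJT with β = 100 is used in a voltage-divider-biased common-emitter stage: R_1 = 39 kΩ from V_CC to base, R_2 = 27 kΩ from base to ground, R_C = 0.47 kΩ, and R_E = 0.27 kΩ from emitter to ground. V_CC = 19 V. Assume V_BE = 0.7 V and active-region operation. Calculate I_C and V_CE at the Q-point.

I_C ≈ 16 mA, V_CE ≈ 6.8 V

Thevenize the base divider: V_Th = V_CC·R_2/(R_1+R_2) = 19×27/66 = 7.77 V, R_Th = R_1‖R_2 = 16 kΩ.
Base-emitter loop: V_Th = I_B·R_Th + V_BE + (β+1)I_B·R_E, so I_B = (7.77 − 0.7) / (16 + 101×0.27) = 0.164 mA.
I_C = β·I_B = 100×0.164 = 16.4 mA, and I_E = (β+1)I_B = 16.5 mA.
V_CE = V_CC − I_C·R_C − I_E·R_E = 19 − 16.4×0.47 − 16.5×0.27 = 6.85 V.
V_CE = 6.85 V > 0.2 V confirms active-region operation.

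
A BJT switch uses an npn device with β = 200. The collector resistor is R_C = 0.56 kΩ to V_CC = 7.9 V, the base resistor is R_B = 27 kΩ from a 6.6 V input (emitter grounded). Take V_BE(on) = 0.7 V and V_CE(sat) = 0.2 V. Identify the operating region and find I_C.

saturation; I_C ≈ 14 mA

Assume active: I_B = (6.6 − 0.7)/27 = 0.219 mA, giving I_C = β·I_B = 43.7 mA.
But then V_CE = 7.9 − 43.7×0.56 = -16.6 V < V_CE(sat) = 0.2 V — impossible in the active region.
So the transistor is saturated. With V_CE = 0.2 V, I_C = (V_CC − 0.2)/R_C = 7.7/0.56 = 13.7 mA.
Check: β·I_B = 43.7 mA > I_C = 13.7 mA, confirming saturation.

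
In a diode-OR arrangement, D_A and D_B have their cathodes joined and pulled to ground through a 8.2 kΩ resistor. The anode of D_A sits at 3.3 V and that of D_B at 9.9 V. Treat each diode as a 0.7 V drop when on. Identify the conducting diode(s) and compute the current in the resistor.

Only D_B conducts; I_R ≈ 1.1 mA

Assume both conduct. Then node N would need to be at both 3.3−0.7 = 2.6 V and 9.9−0.7 = 9.2 V, which is impossible.
Assume only D_B conducts: V_N = 9.9 − 0.7 = 9.2 V, so I_R = 9.2/8.2 = 1.12 mA.
Check D_A: its anode-to-cathode voltage is 3.3 − 9.2 = -5.9 V < 0.7 V, so it is off. The assumption is consistent.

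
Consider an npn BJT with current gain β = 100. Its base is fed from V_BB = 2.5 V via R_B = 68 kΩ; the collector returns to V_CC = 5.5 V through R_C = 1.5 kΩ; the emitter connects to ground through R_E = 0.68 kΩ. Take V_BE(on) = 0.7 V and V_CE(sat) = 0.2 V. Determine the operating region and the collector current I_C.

active; I_C ≈ 1.3 mA

Assume active. Base-emitter loop: I_B = (V_BB − V_BE)/(R_B + (β+1)R_E) = (2.5 − 0.7)/(68 + 101×0.68) = 0.0132 mA.
I_C = β·I_B = 100×0.0132 = 1.32 mA.
V_CE = V_CC − I_C·R_C − I_E·R_E = 5.5 − 1.32×1.5 − 1.33×0.68 = 2.62 V > V_CE(sat), so the active-region assumption holds.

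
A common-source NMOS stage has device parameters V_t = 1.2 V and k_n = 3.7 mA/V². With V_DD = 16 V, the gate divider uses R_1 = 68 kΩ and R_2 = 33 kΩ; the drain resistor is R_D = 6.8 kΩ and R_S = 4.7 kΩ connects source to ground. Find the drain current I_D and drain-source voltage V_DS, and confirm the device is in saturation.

I_D ≈ 0.72 mA, V_DS ≈ 7.7 V

V_G = V_DD·R_2/(R_1+R_2) = 16×33/101 = 5.23 V.
Assume saturation: I_D = (k_n/2)(V_GS − V_t)² with V_GS = V_G − I_D·R_S = 5.23 − 4.7·I_D.
Substituting gives 40.9·I_D² − 71·I_D + 30 = 0, with roots I_D = 0.724 or 1.01 mA.
The root I_D = 1.01 mA gives V_GS = 0.459 V ≤ V_t, so take I_D = 0.724 mA.
Then V_GS = 1.83 V and V_DS = V_DD − I_D(R_D+R_S) = 16 − 0.724×11.5 = 7.68 V.
Saturation requires V_DS ≥ V_GS − V_t = 0.626 V; 7.68 ≥ 0.626 ✓.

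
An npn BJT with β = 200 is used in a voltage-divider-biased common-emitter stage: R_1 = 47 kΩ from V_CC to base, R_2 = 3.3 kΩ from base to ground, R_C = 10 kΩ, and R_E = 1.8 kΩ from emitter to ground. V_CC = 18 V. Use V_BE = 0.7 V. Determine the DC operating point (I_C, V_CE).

Thevenize the base divider: V_Th = V_CC·R_2/(R_1+R_2) = 18×3.3/50.3 = 1.18 V, R_Th = R_1‖R_2 = 3.08 kΩ.
Base-emitter loop: V_Th = I_B·R_Th + V_BE + (β+1)I_B·R_E, so I_B = (1.18 − 0.7) / (3.08 + 201×1.8) = 0.00132 mA.
I_C = β·I_B = 200×0.00132 = 0.264 mA, and I_E = (β+1)I_B = 0.265 mA.
V_CE = V_CC − I_C·R_C − I_E·R_E = 18 − 0.264×10 − 0.265×1.8 = 14.9 V.
V_CE = 14.9 V > 0.2 V confirms active-region operation.

I_C ≈ 0.26 mA, V_CE ≈ 15 V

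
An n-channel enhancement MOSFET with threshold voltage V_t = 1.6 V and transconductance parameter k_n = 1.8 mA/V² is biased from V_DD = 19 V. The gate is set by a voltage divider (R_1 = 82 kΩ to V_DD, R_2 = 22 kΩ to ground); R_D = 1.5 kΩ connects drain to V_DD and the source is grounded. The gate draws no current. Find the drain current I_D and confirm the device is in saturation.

V_G = V_DD·R_2/(R_1+R_2) = 19×22/104 = 4.02 V. With the source grounded, V_GS = V_G = 4.02 V.
Assume saturation: I_D = (k_n/2)(V_GS − V_t)² = (1.8/2)×(4.02 − 1.6)² = 0.9×2.42² = 5.27 mA.
V_DS = V_DD − I_D·R_D = 19 − 5.27×1.5 = 11.1 V.
Saturation requires V_DS ≥ V_GS − V_t = 2.42 V; 11.1 ≥ 2.42 ✓.

I_D ≈ 5.3 mA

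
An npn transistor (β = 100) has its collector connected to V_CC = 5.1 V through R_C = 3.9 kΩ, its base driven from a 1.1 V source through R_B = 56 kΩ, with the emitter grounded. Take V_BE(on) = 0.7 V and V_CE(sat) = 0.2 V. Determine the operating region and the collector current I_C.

active; I_C ≈ 0.71 mA

Assume active. Base-emitter loop: I_B = (V_BB − V_BE)/R_B = (1.1 − 0.7)/56 = 0.00714 mA.
I_C = β·I_B = 100×0.00714 = 0.714 mA.
V_CE = V_CC − I_C·R_C = 5.1 − 0.714×3.9 = 2.31 V > V_CE(sat), so the active-region assumption holds.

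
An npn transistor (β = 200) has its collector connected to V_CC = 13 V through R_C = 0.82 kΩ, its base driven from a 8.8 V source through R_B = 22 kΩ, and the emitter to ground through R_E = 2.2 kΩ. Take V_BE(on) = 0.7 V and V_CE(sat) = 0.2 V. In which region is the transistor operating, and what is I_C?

Assume active. Base-emitter loop: I_B = (V_BB − V_BE)/(R_B + (β+1)R_E) = (8.8 − 0.7)/(22 + 201×2.2) = 0.0174 mA.
I_C = β·I_B = 200×0.0174 = 3.49 mA.
V_CE = V_CC − I_C·R_C − I_E·R_E = 13 − 3.49×0.82 − 3.51×2.2 = 2.42 V > V_CE(sat), so the active-region assumption holds.

active; I_C ≈ 3.5 mA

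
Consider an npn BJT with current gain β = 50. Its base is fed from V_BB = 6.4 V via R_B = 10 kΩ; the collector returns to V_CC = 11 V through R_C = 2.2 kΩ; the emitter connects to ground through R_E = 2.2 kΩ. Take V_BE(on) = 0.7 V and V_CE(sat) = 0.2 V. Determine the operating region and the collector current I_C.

active; I_C ≈ 2.3 mA

Assume active. Base-emitter loop: I_B = (V_BB − V_BE)/(R_B + (β+1)R_E) = (6.4 − 0.7)/(10 + 51×2.2) = 0.0466 mA.
I_C = β·I_B = 50×0.0466 = 2.33 mA.
V_CE = V_CC − I_C·R_C − I_E·R_E = 11 − 2.33×2.2 − 2.38×2.2 = 0.636 V > V_CE(sat), so the active-region assumption holds.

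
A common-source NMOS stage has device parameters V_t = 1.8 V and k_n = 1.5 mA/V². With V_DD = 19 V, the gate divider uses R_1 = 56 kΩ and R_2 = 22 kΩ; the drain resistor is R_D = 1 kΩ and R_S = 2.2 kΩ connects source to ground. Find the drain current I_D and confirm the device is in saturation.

V_G = V_DD·R_2/(R_1+R_2) = 19×22/78 = 5.36 V.
Assume saturation: I_D = (k_n/2)(V_GS − V_t)² with V_GS = V_G − I_D·R_S = 5.36 − 2.2·I_D.
Substituting gives 3.63·I_D² − 12.7·I_D + 9.5 = 0, with roots I_D = 1.07 or 2.44 mA.
The root I_D = 2.44 mA gives V_GS = -0.00262 V ≤ V_t, so take I_D = 1.07 mA.
Then V_GS = 3 V and V_DS = V_DD − I_D(R_D+R_S) = 19 − 1.07×3.2 = 15.6 V.
Saturation requires V_DS ≥ V_GS − V_t = 1.2 V; 15.6 ≥ 1.2 ✓.

I_D ≈ 1.1 mA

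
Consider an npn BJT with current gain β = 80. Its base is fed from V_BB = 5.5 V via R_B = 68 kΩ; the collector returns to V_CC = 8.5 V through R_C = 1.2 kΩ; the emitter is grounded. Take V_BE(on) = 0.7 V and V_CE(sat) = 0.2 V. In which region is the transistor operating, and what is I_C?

Assume active. Base-emitter loop: I_B = (V_BB − V_BE)/R_B = (5.5 − 0.7)/68 = 0.0706 mA.
I_C = β·I_B = 80×0.0706 = 5.65 mA.
V_CE = V_CC − I_C·R_C = 8.5 − 5.65×1.2 = 1.72 V > V_CE(sat), so the active-region assumption holds.

active; I_C ≈ 5.6 mA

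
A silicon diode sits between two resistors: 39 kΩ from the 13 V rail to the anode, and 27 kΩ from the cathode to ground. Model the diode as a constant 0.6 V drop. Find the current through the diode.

The two resistors are in series with the diode, so KVL gives 13 = I·39 + 0.6 + I·27.
I = (13 − 0.6) / (39 + 27) kΩ = 12.4 / 66 = 0.188 mA.

I ≈ 0.19 mA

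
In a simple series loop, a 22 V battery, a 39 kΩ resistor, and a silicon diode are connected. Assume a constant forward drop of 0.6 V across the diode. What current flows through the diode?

I ≈ 0.55 mA

KVL around the loop: 22 = V_D + I·R = 0.6 + I × 39 kΩ.
So I = (22 − 0.6) / 39 kΩ = 21.4 / 39 = 0.549 mA.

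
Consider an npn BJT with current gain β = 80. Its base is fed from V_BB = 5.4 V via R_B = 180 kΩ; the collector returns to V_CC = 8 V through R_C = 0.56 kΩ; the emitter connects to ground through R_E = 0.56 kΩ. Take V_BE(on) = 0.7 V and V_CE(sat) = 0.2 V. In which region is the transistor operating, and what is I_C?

Assume active. Base-emitter loop: I_B = (V_BB − V_BE)/(R_B + (β+1)R_E) = (5.4 − 0.7)/(180 + 81×0.56) = 0.0209 mA.
I_C = β·I_B = 80×0.0209 = 1.67 mA.
V_CE = V_CC − I_C·R_C − I_E·R_E = 8 − 1.67×0.56 − 1.69×0.56 = 6.12 V > V_CE(sat), so the active-region assumption holds.

active; I_C ≈ 1.7 mA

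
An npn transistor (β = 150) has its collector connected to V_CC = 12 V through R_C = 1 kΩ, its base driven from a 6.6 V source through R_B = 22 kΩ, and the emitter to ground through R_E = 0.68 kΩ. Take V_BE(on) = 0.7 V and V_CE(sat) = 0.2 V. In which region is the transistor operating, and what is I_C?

Assume active: I_B = (6.6 − 0.7)/(22 + 151×0.68) = 0.0473 mA, I_C = β·I_B = 7.1 mA.
Then V_CE = 12 − 7.1×1 − 7.15×0.68 = 0.0429 V < 0.2 V — the active assumption fails.
Re-solve with V_CE = 0.2 V. KCL at the emitter: V_E/R_E = (V_BB−0.7−V_E)/R_B + (V_CC−0.2−V_E)/R_C, giving V_E = 4.8 V.
I_C = (V_CC − 0.2 − V_E)/R_C = (11.8 − 4.8)/1 = 7 mA.
Check: I_B = (5.9 − 4.8)/22 = 0.0502 mA, and β·I_B = 7.52 mA > I_C, confirming saturation.

saturation; I_C ≈ 7 mA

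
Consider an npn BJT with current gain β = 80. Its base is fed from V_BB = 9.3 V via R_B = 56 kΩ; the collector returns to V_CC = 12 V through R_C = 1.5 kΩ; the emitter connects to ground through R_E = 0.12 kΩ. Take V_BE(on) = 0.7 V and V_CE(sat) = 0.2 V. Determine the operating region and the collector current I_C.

saturation; I_C ≈ 7.3 mA

Assume active: I_B = (9.3 − 0.7)/(56 + 81×0.12) = 0.131 mA, I_C = β·I_B = 10.5 mA.
Then V_CE = 12 − 10.5×1.5 − 10.6×0.12 = -4.97 V < 0.2 V — the active assumption fails.
Re-solve with V_CE = 0.2 V. KCL at the emitter: V_E/R_E = (V_BB−0.7−V_E)/R_B + (V_CC−0.2−V_E)/R_C, giving V_E = 0.889 V.
I_C = (V_CC − 0.2 − V_E)/R_C = (11.8 − 0.889)/1.5 = 7.27 mA.
Check: I_B = (8.6 − 0.889)/56 = 0.138 mA, and β·I_B = 11 mA > I_C, confirming saturation.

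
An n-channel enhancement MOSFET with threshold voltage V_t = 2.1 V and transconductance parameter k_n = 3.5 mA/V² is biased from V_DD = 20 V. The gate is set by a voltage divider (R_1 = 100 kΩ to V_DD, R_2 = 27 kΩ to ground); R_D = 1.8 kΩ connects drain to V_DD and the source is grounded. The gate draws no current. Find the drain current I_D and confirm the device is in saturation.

I_D ≈ 8.1 mA

V_G = V_DD·R_2/(R_1+R_2) = 20×27/127 = 4.25 V. With the source grounded, V_GS = V_G = 4.25 V.
Assume saturation: I_D = (k_n/2)(V_GS − V_t)² = (3.5/2)×(4.25 − 2.1)² = 1.75×2.15² = 8.1 mA.
V_DS = V_DD − I_D·R_D = 20 − 8.1×1.8 = 5.41 V.
Saturation requires V_DS ≥ V_GS − V_t = 2.15 V; 5.41 ≥ 2.15 ✓.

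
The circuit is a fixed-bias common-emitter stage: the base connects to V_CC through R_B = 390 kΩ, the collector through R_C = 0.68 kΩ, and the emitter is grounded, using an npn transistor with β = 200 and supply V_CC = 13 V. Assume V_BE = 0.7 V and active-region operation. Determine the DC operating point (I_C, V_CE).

Base loop: V_CC = I_B·R_B + V_BE, so I_B = (13 − 0.7)/390 kΩ = 0.0315 mA.
In the active region I_C = β·I_B = 200 × 0.0315 = 6.31 mA.
Collector loop: V_CE = V_CC − I_C·R_C = 13 − 6.31×0.68 = 8.71 V.
Since V_CE = 8.71 V > V_CE(sat) ≈ 0.2 V, the transistor is in the active region as assumed.

I_C ≈ 6.3 mA, V_CE ≈ 8.7 V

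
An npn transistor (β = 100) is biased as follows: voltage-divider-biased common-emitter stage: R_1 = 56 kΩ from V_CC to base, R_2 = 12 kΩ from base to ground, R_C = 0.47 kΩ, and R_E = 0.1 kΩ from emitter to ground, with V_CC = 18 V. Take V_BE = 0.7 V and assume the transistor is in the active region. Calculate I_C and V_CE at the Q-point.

I_C ≈ 12 mA, V_CE ≈ 11 V

Thevenize the base divider: V_Th = V_CC·R_2/(R_1+R_2) = 18×12/68 = 3.18 V, R_Th = R_1‖R_2 = 9.88 kΩ.
Base-emitter loop: V_Th = I_B·R_Th + V_BE + (β+1)I_B·R_E, so I_B = (3.18 − 0.7) / (9.88 + 101×0.1) = 0.124 mA.
I_C = β·I_B = 100×0.124 = 12.4 mA, and I_E = (β+1)I_B = 12.5 mA.
V_CE = V_CC − I_C·R_C − I_E·R_E = 18 − 12.4×0.47 − 12.5×0.1 = 10.9 V.
V_CE = 10.9 V > 0.2 V confirms active-region operation.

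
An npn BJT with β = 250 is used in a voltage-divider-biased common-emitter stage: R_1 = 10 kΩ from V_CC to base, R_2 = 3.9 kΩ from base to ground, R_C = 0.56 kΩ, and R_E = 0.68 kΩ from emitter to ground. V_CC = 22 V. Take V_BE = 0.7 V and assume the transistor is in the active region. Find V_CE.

V_CE ≈ 12 V

Thevenize the base divider: V_Th = V_CC·R_2/(R_1+R_2) = 22×3.9/13.9 = 6.17 V, R_Th = R_1‖R_2 = 2.81 kΩ.
Base-emitter loop: V_Th = I_B·R_Th + V_BE + (β+1)I_B·R_E, so I_B = (6.17 − 0.7) / (2.81 + 251×0.68) = 0.0315 mA.
I_C = β·I_B = 250×0.0315 = 7.89 mA, and I_E = (β+1)I_B = 7.92 mA.
V_CE = V_CC − I_C·R_C − I_E·R_E = 22 − 7.89×0.56 − 7.92×0.68 = 12.2 V.
V_CE = 12.2 V > 0.2 V confirms active-region operation.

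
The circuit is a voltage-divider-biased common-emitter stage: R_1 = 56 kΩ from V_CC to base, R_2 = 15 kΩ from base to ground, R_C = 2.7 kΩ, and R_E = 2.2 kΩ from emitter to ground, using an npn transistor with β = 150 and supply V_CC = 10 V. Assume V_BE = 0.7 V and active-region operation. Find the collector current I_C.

I_C ≈ 0.62 mA

Thevenize the base divider: V_Th = V_CC·R_2/(R_1+R_2) = 10×15/71 = 2.11 V, R_Th = R_1‖R_2 = 11.8 kΩ.
Base-emitter loop: V_Th = I_B·R_Th + V_BE + (β+1)I_B·R_E, so I_B = (2.11 − 0.7) / (11.8 + 151×2.2) = 0.00411 mA.
I_C = β·I_B = 150×0.00411 = 0.616 mA, and I_E = (β+1)I_B = 0.62 mA.
V_CE = V_CC − I_C·R_C − I_E·R_E = 10 − 0.616×2.7 − 0.62×2.2 = 6.97 V.
V_CE = 6.97 V > 0.2 V confirms active-region operation.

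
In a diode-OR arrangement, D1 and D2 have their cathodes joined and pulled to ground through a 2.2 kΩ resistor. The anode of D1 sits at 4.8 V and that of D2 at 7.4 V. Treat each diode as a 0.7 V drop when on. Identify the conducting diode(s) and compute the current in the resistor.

Only D2 conducts; I_R ≈ 3 mA

Assume both conduct. Then node N would need to be at both 4.8−0.7 = 4.1 V and 7.4−0.7 = 6.7 V, which is impossible.
Assume only D2 conducts: V_N = 7.4 − 0.7 = 6.7 V, so I_R = 6.7/2.2 = 3.05 mA.
Check D1: its anode-to-cathode voltage is 4.8 − 6.7 = -1.9 V < 0.7 V, so it is off. The assumption is consistent.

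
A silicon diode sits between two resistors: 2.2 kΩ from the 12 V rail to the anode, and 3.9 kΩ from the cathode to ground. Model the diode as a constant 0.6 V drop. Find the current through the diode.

The two resistors are in series with the diode, so KVL gives 12 = I·2.2 + 0.6 + I·3.9.
I = (12 − 0.6) / (2.2 + 3.9) kΩ = 11.4 / 6.1 = 1.87 mA.

I ≈ 1.9 mA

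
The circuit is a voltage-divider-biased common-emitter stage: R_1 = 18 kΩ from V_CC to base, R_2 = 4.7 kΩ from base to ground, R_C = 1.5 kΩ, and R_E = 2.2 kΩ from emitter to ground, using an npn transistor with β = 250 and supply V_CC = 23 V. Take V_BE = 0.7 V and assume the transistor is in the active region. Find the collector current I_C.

I_C ≈ 1.8 mA

Thevenize the base divider: V_Th = V_CC·R_2/(R_1+R_2) = 23×4.7/22.7 = 4.76 V, R_Th = R_1‖R_2 = 3.73 kΩ.
Base-emitter loop: V_Th = I_B·R_Th + V_BE + (β+1)I_B·R_E, so I_B = (4.76 − 0.7) / (3.73 + 251×2.2) = 0.00731 mA.
I_C = β·I_B = 250×0.00731 = 1.83 mA, and I_E = (β+1)I_B = 1.83 mA.
V_CE = V_CC − I_C·R_C − I_E·R_E = 23 − 1.83×1.5 − 1.83×2.2 = 16.2 V.
V_CE = 16.2 V > 0.2 V confirms active-region operation.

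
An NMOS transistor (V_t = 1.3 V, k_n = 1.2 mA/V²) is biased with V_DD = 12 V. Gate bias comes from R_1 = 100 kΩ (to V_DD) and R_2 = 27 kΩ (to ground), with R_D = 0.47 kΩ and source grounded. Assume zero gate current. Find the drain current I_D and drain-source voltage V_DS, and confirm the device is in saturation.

I_D ≈ 0.94 mA, V_DS ≈ 12 V

V_G = V_DD·R_2/(R_1+R_2) = 12×27/127 = 2.55 V. With the source grounded, V_GS = V_G = 2.55 V.
Assume saturation: I_D = (k_n/2)(V_GS − V_t)² = (1.2/2)×(2.55 − 1.3)² = 0.6×1.25² = 0.939 mA.
V_DS = V_DD − I_D·R_D = 12 − 0.939×0.47 = 11.6 V.
Saturation requires V_DS ≥ V_GS − V_t = 1.25 V; 11.6 ≥ 1.25 ✓.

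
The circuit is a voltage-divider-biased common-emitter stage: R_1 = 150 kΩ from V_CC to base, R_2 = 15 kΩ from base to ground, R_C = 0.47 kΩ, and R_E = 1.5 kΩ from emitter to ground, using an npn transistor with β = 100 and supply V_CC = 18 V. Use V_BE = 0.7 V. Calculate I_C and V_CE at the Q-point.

I_C ≈ 0.57 mA, V_CE ≈ 17 V

Thevenize the base divider: V_Th = V_CC·R_2/(R_1+R_2) = 18×15/165 = 1.64 V, R_Th = R_1‖R_2 = 13.6 kΩ.
Base-emitter loop: V_Th = I_B·R_Th + V_BE + (β+1)I_B·R_E, so I_B = (1.64 − 0.7) / (13.6 + 101×1.5) = 0.00567 mA.
I_C = β·I_B = 100×0.00567 = 0.567 mA, and I_E = (β+1)I_B = 0.573 mA.
V_CE = V_CC − I_C·R_C − I_E·R_E = 18 − 0.567×0.47 − 0.573×1.5 = 16.9 V.
V_CE = 16.9 V > 0.2 V confirms active-region operation.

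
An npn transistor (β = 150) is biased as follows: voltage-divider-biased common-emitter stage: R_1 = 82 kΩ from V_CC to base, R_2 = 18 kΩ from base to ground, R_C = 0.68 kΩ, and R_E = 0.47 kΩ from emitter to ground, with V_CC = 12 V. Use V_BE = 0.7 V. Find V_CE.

Thevenize the base divider: V_Th = V_CC·R_2/(R_1+R_2) = 12×18/100 = 2.16 V, R_Th = R_1‖R_2 = 14.8 kΩ.
Base-emitter loop: V_Th = I_B·R_Th + V_BE + (β+1)I_B·R_E, so I_B = (2.16 − 0.7) / (14.8 + 151×0.47) = 0.017 mA.
I_C = β·I_B = 150×0.017 = 2.55 mA, and I_E = (β+1)I_B = 2.57 mA.
V_CE = V_CC − I_C·R_C − I_E·R_E = 12 − 2.55×0.68 − 2.57×0.47 = 9.05 V.
V_CE = 9.05 V > 0.2 V confirms active-region operation.

V_CE ≈ 9.1 V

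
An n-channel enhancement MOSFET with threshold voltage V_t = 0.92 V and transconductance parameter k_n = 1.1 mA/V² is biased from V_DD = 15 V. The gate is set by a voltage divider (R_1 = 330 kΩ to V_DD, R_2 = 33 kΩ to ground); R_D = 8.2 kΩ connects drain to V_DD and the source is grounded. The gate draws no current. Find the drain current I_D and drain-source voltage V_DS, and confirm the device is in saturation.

V_G = V_DD·R_2/(R_1+R_2) = 15×33/363 = 1.36 V. With the source grounded, V_GS = V_G = 1.36 V.
Assume saturation: I_D = (k_n/2)(V_GS − V_t)² = (1.1/2)×(1.36 − 0.92)² = 0.55×0.444² = 0.108 mA.
V_DS = V_DD − I_D·R_D = 15 − 0.108×8.2 = 14.1 V.
Saturation requires V_DS ≥ V_GS − V_t = 0.444 V; 14.1 ≥ 0.444 ✓.

I_D ≈ 0.11 mA, V_DS ≈ 14 V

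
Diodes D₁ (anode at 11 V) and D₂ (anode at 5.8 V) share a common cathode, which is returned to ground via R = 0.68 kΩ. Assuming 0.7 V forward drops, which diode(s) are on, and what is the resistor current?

Only D₁ conducts; I_R ≈ 15 mA

Assume both conduct. Then node N would need to be at both 11−0.7 = 10.3 V and 5.8−0.7 = 5.1 V, which is impossible.
Assume only D₁ conducts: V_N = 11 − 0.7 = 10.3 V, so I_R = 10.3/0.68 = 15.1 mA.
Check D₂: its anode-to-cathode voltage is 5.8 − 10.3 = -4.5 V < 0.7 V, so it is off. The assumption is consistent.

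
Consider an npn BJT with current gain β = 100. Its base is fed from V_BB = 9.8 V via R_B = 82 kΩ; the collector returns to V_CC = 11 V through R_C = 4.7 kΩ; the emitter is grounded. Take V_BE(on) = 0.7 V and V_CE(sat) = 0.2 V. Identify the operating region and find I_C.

Assume active: I_B = (9.8 − 0.7)/82 = 0.111 mA, giving I_C = β·I_B = 11.1 mA.
But then V_CE = 11 − 11.1×4.7 = -41.2 V < V_CE(sat) = 0.2 V — impossible in the active region.
So the transistor is saturated. With V_CE = 0.2 V, I_C = (V_CC − 0.2)/R_C = 10.8/4.7 = 2.3 mA.
Check: β·I_B = 11.1 mA > I_C = 2.3 mA, confirming saturation.

saturation; I_C ≈ 2.3 mA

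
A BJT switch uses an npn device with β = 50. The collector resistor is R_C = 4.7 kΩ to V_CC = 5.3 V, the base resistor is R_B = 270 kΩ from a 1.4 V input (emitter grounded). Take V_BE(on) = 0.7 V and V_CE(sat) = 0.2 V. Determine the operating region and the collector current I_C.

Assume active. Base-emitter loop: I_B = (V_BB − V_BE)/R_B = (1.4 − 0.7)/270 = 0.00259 mA.
I_C = β·I_B = 50×0.00259 = 0.13 mA.
V_CE = V_CC − I_C·R_C = 5.3 − 0.13×4.7 = 4.69 V > V_CE(sat), so the active-region assumption holds.

active; I_C ≈ 0.13 mA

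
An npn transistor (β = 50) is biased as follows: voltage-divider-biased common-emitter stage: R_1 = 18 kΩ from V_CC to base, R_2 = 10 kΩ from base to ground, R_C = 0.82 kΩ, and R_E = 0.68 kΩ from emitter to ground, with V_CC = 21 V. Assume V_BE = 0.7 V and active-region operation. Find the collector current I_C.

I_C ≈ 8.3 mA

Thevenize the base divider: V_Th = V_CC·R_2/(R_1+R_2) = 21×10/28 = 7.5 V, R_Th = R_1‖R_2 = 6.43 kΩ.
Base-emitter loop: V_Th = I_B·R_Th + V_BE + (β+1)I_B·R_E, so I_B = (7.5 − 0.7) / (6.43 + 51×0.68) = 0.165 mA.
I_C = β·I_B = 50×0.165 = 8.27 mA, and I_E = (β+1)I_B = 8.44 mA.
V_CE = V_CC − I_C·R_C − I_E·R_E = 21 − 8.27×0.82 − 8.44×0.68 = 8.48 V.
V_CE = 8.48 V > 0.2 V confirms active-region operation.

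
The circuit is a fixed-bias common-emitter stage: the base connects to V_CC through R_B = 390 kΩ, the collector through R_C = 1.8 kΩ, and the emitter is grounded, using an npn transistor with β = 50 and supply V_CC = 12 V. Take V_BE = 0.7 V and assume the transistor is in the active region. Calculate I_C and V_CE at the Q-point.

Base loop: V_CC = I_B·R_B + V_BE, so I_B = (12 − 0.7)/390 kΩ = 0.029 mA.
In the active region I_C = β·I_B = 50 × 0.029 = 1.45 mA.
Collector loop: V_CE = V_CC − I_C·R_C = 12 − 1.45×1.8 = 9.39 V.
Since V_CE = 9.39 V > V_CE(sat) ≈ 0.2 V, the transistor is in the active region as assumed.

I_C ≈ 1.4 mA, V_CE ≈ 9.4 V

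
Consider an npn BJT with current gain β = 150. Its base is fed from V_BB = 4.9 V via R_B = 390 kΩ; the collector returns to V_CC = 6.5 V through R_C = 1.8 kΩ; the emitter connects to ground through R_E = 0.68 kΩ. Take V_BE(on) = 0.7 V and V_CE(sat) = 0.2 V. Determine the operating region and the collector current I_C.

Assume active. Base-emitter loop: I_B = (V_BB − V_BE)/(R_B + (β+1)R_E) = (4.9 − 0.7)/(390 + 151×0.68) = 0.00852 mA.
I_C = β·I_B = 150×0.00852 = 1.28 mA.
V_CE = V_CC − I_C·R_C − I_E·R_E = 6.5 − 1.28×1.8 − 1.29×0.68 = 3.32 V > V_CE(sat), so the active-region assumption holds.

active; I_C ≈ 1.3 mA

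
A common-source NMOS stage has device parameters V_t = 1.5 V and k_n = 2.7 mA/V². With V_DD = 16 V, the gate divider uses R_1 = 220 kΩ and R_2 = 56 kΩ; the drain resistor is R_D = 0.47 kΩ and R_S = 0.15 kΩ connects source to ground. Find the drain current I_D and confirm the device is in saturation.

V_G = V_DD·R_2/(R_1+R_2) = 16×56/276 = 3.25 V.
Assume saturation: I_D = (k_n/2)(V_GS − V_t)² with V_GS = V_G − I_D·R_S = 3.25 − 0.15·I_D.
Substituting gives 0.0304·I_D² − 1.71·I_D + 4.12 = 0, with roots I_D = 2.53 or 53.7 mA.
The root I_D = 53.7 mA gives V_GS = -4.81 V ≤ V_t, so take I_D = 2.53 mA.
Then V_GS = 2.87 V and V_DS = V_DD − I_D(R_D+R_S) = 16 − 2.53×0.62 = 14.4 V.
Saturation requires V_DS ≥ V_GS − V_t = 1.37 V; 14.4 ≥ 1.37 ✓.

I_D ≈ 2.5 mA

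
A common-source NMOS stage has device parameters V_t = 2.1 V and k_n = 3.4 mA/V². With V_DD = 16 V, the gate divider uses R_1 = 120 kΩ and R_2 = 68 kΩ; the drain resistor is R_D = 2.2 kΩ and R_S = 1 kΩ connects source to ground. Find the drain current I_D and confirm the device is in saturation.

V_G = V_DD·R_2/(R_1+R_2) = 16×68/188 = 5.79 V.
Assume saturation: I_D = (k_n/2)(V_GS − V_t)² with V_GS = V_G − I_D·R_S = 5.79 − 1·I_D.
Substituting gives 1.7·I_D² − 13.5·I_D + 23.1 = 0, with roots I_D = 2.48 or 5.48 mA.
The root I_D = 5.48 mA gives V_GS = 0.304 V ≤ V_t, so take I_D = 2.48 mA.
Then V_GS = 3.31 V and V_DS = V_DD − I_D(R_D+R_S) = 16 − 2.48×3.2 = 8.07 V.
Saturation requires V_DS ≥ V_GS − V_t = 1.21 V; 8.07 ≥ 1.21 ✓.

I_D ≈ 2.5 mA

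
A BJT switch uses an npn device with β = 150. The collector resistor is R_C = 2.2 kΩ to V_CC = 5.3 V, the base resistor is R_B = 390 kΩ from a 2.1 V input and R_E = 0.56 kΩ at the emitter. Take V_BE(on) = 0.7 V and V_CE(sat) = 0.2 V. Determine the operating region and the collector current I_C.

Assume active. Base-emitter loop: I_B = (V_BB − V_BE)/(R_B + (β+1)R_E) = (2.1 − 0.7)/(390 + 151×0.56) = 0.00295 mA.
I_C = β·I_B = 150×0.00295 = 0.443 mA.
V_CE = V_CC − I_C·R_C − I_E·R_E = 5.3 − 0.443×2.2 − 0.445×0.56 = 4.08 V > V_CE(sat), so the active-region assumption holds.

active; I_C ≈ 0.44 mA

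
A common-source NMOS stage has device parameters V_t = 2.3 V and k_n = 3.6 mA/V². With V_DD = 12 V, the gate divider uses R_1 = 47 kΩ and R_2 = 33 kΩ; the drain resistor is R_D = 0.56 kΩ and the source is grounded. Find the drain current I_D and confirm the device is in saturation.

I_D ≈ 13 mA

V_G = V_DD·R_2/(R_1+R_2) = 12×33/80 = 4.95 V. With the source grounded, V_GS = V_G = 4.95 V.
Assume saturation: I_D = (k_n/2)(V_GS − V_t)² = (3.6/2)×(4.95 − 2.3)² = 1.8×2.65² = 12.6 mA.
V_DS = V_DD − I_D·R_D = 12 − 12.6×0.56 = 4.92 V.
Saturation requires V_DS ≥ V_GS − V_t = 2.65 V; 4.92 ≥ 2.65 ✓.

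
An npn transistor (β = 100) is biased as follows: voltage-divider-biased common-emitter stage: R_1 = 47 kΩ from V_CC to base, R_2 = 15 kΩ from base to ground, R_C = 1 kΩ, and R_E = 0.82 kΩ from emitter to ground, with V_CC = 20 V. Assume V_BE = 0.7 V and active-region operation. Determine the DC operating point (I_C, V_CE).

I_C ≈ 4.4 mA, V_CE ≈ 12 V

Thevenize the base divider: V_Th = V_CC·R_2/(R_1+R_2) = 20×15/62 = 4.84 V, R_Th = R_1‖R_2 = 11.4 kΩ.
Base-emitter loop: V_Th = I_B·R_Th + V_BE + (β+1)I_B·R_E, so I_B = (4.84 − 0.7) / (11.4 + 101×0.82) = 0.0439 mA.
I_C = β·I_B = 100×0.0439 = 4.39 mA, and I_E = (β+1)I_B = 4.44 mA.
V_CE = V_CC − I_C·R_C − I_E·R_E = 20 − 4.39×1 − 4.44×0.82 = 12 V.
V_CE = 12 V > 0.2 V confirms active-region operation.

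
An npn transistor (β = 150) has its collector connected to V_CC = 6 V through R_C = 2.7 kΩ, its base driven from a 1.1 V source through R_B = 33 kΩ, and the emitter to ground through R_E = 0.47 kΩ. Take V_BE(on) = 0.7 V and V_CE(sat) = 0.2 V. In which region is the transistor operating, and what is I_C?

Assume active. Base-emitter loop: I_B = (V_BB − V_BE)/(R_B + (β+1)R_E) = (1.1 − 0.7)/(33 + 151×0.47) = 0.00385 mA.
I_C = β·I_B = 150×0.00385 = 0.577 mA.
V_CE = V_CC − I_C·R_C − I_E·R_E = 6 − 0.577×2.7 − 0.581×0.47 = 4.17 V > V_CE(sat), so the active-region assumption holds.

active; I_C ≈ 0.58 mA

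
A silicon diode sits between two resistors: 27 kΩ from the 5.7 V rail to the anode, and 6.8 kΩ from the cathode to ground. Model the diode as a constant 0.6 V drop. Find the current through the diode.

The two resistors are in series with the diode, so KVL gives 5.7 = I·27 + 0.6 + I·6.8.
I = (5.7 − 0.6) / (27 + 6.8) kΩ = 5.1 / 33.8 = 0.151 mA.

I ≈ 0.15 mA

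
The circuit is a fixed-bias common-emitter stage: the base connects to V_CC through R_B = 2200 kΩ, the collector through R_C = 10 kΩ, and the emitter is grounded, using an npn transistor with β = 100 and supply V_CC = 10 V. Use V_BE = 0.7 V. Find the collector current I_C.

Base loop: V_CC = I_B·R_B + V_BE, so I_B = (10 − 0.7)/2200 kΩ = 0.00423 mA.
In the active region I_C = β·I_B = 100 × 0.00423 = 0.423 mA.
Collector loop: V_CE = V_CC − I_C·R_C = 10 − 0.423×10 = 5.77 V.
Since V_CE = 5.77 V > V_CE(sat) ≈ 0.2 V, the transistor is in the active region as assumed.

I_C ≈ 0.42 mA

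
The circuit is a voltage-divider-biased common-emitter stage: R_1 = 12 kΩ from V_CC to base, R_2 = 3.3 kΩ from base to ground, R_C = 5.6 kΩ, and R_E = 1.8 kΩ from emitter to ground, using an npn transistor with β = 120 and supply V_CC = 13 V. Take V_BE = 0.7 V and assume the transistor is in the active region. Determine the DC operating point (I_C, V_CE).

I_C ≈ 1.1 mA, V_CE ≈ 4.5 V

Thevenize the base divider: V_Th = V_CC·R_2/(R_1+R_2) = 13×3.3/15.3 = 2.8 V, R_Th = R_1‖R_2 = 2.59 kΩ.
Base-emitter loop: V_Th = I_B·R_Th + V_BE + (β+1)I_B·R_E, so I_B = (2.8 − 0.7) / (2.59 + 121×1.8) = 0.00955 mA.
I_C = β·I_B = 120×0.00955 = 1.15 mA, and I_E = (β+1)I_B = 1.16 mA.
V_CE = V_CC − I_C·R_C − I_E·R_E = 13 − 1.15×5.6 − 1.16×1.8 = 4.51 V.
V_CE = 4.51 V > 0.2 V confirms active-region operation.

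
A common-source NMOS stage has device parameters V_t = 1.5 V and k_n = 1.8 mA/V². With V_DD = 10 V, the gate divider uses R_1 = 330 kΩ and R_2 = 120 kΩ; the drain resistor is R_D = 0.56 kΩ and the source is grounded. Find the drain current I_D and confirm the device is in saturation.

I_D ≈ 1.2 mA

V_G = V_DD·R_2/(R_1+R_2) = 10×120/450 = 2.67 V. With the source grounded, V_GS = V_G = 2.67 V.
Assume saturation: I_D = (k_n/2)(V_GS − V_t)² = (1.8/2)×(2.67 − 1.5)² = 0.9×1.17² = 1.22 mA.
V_DS = V_DD − I_D·R_D = 10 − 1.22×0.56 = 9.31 V.
Saturation requires V_DS ≥ V_GS − V_t = 1.17 V; 9.31 ≥ 1.17 ✓.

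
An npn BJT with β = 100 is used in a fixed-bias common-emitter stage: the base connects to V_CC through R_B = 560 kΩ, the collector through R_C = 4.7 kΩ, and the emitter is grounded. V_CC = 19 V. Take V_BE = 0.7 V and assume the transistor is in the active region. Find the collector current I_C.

Base loop: V_CC = I_B·R_B + V_BE, so I_B = (19 − 0.7)/560 kΩ = 0.0327 mA.
In the active region I_C = β·I_B = 100 × 0.0327 = 3.27 mA.
Collector loop: V_CE = V_CC − I_C·R_C = 19 − 3.27×4.7 = 3.64 V.
Since V_CE = 3.64 V > V_CE(sat) ≈ 0.2 V, the transistor is in the active region as assumed.

I_C ≈ 3.3 mA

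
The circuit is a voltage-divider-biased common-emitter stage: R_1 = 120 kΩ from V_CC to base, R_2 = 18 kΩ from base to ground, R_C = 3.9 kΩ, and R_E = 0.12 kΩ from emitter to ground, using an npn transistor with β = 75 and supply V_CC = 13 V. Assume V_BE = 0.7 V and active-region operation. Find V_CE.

V_CE ≈ 0.88 V

Thevenize the base divider: V_Th = V_CC·R_2/(R_1+R_2) = 13×18/138 = 1.7 V, R_Th = R_1‖R_2 = 15.7 kΩ.
Base-emitter loop: V_Th = I_B·R_Th + V_BE + (β+1)I_B·R_E, so I_B = (1.7 − 0.7) / (15.7 + 76×0.12) = 0.0402 mA.
I_C = β·I_B = 75×0.0402 = 3.01 mA, and I_E = (β+1)I_B = 3.05 mA.
V_CE = V_CC − I_C·R_C − I_E·R_E = 13 − 3.01×3.9 − 3.05×0.12 = 0.877 V.
V_CE = 0.877 V > 0.2 V confirms active-region operation.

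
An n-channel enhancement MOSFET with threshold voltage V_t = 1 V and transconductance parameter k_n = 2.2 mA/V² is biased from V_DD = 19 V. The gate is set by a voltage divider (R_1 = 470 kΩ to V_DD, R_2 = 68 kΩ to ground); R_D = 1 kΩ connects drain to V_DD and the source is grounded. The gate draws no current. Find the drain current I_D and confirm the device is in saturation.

I_D ≈ 2.2 mA

V_G = V_DD·R_2/(R_1+R_2) = 19×68/538 = 2.4 V. With the source grounded, V_GS = V_G = 2.4 V.
Assume saturation: I_D = (k_n/2)(V_GS − V_t)² = (2.2/2)×(2.4 − 1)² = 1.1×1.4² = 2.16 mA.
V_DS = V_DD − I_D·R_D = 19 − 2.16×1 = 16.8 V.
Saturation requires V_DS ≥ V_GS − V_t = 1.4 V; 16.8 ≥ 1.4 ✓.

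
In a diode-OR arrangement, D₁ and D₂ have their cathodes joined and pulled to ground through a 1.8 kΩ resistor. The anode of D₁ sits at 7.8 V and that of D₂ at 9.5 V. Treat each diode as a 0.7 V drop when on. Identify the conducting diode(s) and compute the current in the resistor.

Assume both conduct. Then node N would need to be at both 7.8−0.7 = 7.1 V and 9.5−0.7 = 8.8 V, which is impossible.
Assume only D₂ conducts: V_N = 9.5 − 0.7 = 8.8 V, so I_R = 8.8/1.8 = 4.89 mA.
Check D₁: its anode-to-cathode voltage is 7.8 − 8.8 = -1 V < 0.7 V, so it is off. The assumption is consistent.

Only D₂ conducts; I_R ≈ 4.9 mA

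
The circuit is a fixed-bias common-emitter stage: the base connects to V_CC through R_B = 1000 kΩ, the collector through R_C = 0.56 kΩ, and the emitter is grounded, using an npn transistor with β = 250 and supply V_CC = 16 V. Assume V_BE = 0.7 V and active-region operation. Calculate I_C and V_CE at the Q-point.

Base loop: V_CC = I_B·R_B + V_BE, so I_B = (16 − 0.7)/1000 kΩ = 0.0153 mA.
In the active region I_C = β·I_B = 250 × 0.0153 = 3.83 mA.
Collector loop: V_CE = V_CC − I_C·R_C = 16 − 3.83×0.56 = 13.9 V.
Since V_CE = 13.9 V > V_CE(sat) ≈ 0.2 V, the transistor is in the active region as assumed.

I_C ≈ 3.8 mA, V_CE ≈ 14 V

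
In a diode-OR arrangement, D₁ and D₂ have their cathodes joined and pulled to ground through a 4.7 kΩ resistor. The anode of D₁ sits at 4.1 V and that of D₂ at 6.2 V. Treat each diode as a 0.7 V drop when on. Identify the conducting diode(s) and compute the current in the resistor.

Assume both conduct. Then node N would need to be at both 4.1−0.7 = 3.4 V and 6.2−0.7 = 5.5 V, which is impossible.
Assume only D₂ conducts: V_N = 6.2 − 0.7 = 5.5 V, so I_R = 5.5/4.7 = 1.17 mA.
Check D₁: its anode-to-cathode voltage is 4.1 − 5.5 = -1.4 V < 0.7 V, so it is off. The assumption is consistent.

Only D₂ conducts; I_R ≈ 1.2 mA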